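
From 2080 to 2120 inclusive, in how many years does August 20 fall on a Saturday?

6

Track August 20's weekday year by year (advancing +1, or +2 across a Feb 29):
  2080: Tue  2081: Wed (+1)  2082: Thu (+1)  2083: Fri (+1)  2084: Sun (+2)
  2085: Mon (+1)  2086: Tue (+1)  2087: Wed (+1)  2088: Fri (+2)  2089: Sat (+1) ✓
  2090: Sun (+1)  2091: Mon (+1)  2092: Wed (+2)  2093: Thu (+1)  … (13 more years) …
  2107: Sat (+1) ✓  2108: Mon (+2)  2109: Tue (+1)  2110: Wed (+1)  2111: Thu (+1)
  2112: Sat (+2) ✓  2113: Sun (+1)  2114: Mon (+1)  2115: Tue (+1)  2116: Thu (+2)
  2117: Fri (+1)  2118: Sat (+1) ✓  2119: Sun (+1)  2120: Tue (+2)
Saturday years: 2089, 2095, 2101, 2107, 2112, 2118 — 6 in total.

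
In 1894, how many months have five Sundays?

4

A month of length L has five Sundays iff its first Sunday is on day ≤ L−28 (so day 1–3 in a 31-day month, 1–2 in a 30-day month, day 1 in a leap February).
Checking each month of 1894: Jan starts Mon (31d); Feb starts Thu (28d); Mar starts Thu (31d); Apr starts Sun (30d) ✓; May starts Tue (31d); Jun starts Fri (30d); Jul starts Sun (31d) ✓; Aug starts Wed (31d); Sep starts Sat (30d) ✓; Oct starts Mon (31d); Nov starts Thu (30d); Dec starts Sat (31d) ✓.
Five-Sunday months: April, July, September, December → 4.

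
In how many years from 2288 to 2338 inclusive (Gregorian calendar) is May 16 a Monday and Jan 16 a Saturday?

3

Check each year's weekday for May 16 and Jan 16:
  2288: Wed/Mon  2289: Thu/Wed  2290: Fri/Thu  2291: Sat/Fri  2292: Mon/Sat ✓  2293: Tue/Mon  2294: Wed/Tue  2295: Thu/Wed  2296: Sat/Thu  2297: Sun/Sat  2298: Mon/Sun  2299: Tue/Mon  2300: Wed/Tue  2301: Thu/Wed  …(23 more)…  2325: Sat/Fri  2326: Sun/Sat  2327: Mon/Sun  2328: Wed/Mon  2329: Thu/Wed  2330: Fri/Thu  2331: Sat/Fri  2332: Mon/Sat ✓  2333: Tue/Mon  2334: Wed/Tue  2335: Thu/Wed  2336: Sat/Thu  2337: Sun/Sat  2338: Mon/Sun
Both conditions hold in: 2292, 2304, 2332 — 3.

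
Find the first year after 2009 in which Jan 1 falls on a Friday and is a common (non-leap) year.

2010

Jan 1 advances by 2 weekdays after a leap year and by 1 after a common year.
2009: Jan 1 is Thursday.
2010: Friday
2010 begins on a Friday and is a common year.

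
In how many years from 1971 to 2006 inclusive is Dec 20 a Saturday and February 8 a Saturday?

Check each year's weekday for Dec 20 and February 8:
  1971: Mon/Mon  1972: Wed/Tue  1973: Thu/Thu  1974: Fri/Fri  1975: Sat/Sat ✓  1976: Mon/Sun  1977: Tue/Tue  1978: Wed/Wed  1979: Thu/Thu  1980: Sat/Fri  1981: Sun/Sun  1982: Mon/Mon  1983: Tue/Tue  1984: Thu/Wed  …(8 more)…  1993: Mon/Mon  1994: Tue/Tue  1995: Wed/Wed  1996: Fri/Thu  1997: Sat/Sat ✓  1998: Sun/Sun  1999: Mon/Mon  2000: Wed/Tue  2001: Thu/Thu  2002: Fri/Fri  2003: Sat/Sat ✓  2004: Mon/Sun  2005: Tue/Tue  2006: Wed/Wed
Both conditions hold in: 1975, 1986, 1997, 2003 — 4.

4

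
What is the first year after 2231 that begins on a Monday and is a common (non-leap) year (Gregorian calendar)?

2238

Jan 1 advances by 2 weekdays after a leap year and by 1 after a common year.
2231: Jan 1 is Saturday.
2232: Sunday (leap)
2233: Tuesday
2234: Wednesday
2235: Thursday
2236: Friday (leap)
2237: Sunday
2238: Monday
2238 begins on a Monday and is a common year.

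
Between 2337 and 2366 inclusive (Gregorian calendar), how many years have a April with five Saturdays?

April has 30 days; it has five Saturdays when Saturday falls among the first (month-length − 28) days — i.e. when April 1 is one of Saturday/Friday.
April 1 by year: 2337:Thu 2338:Fri✓ 2339:Sat✓ 2340:Mon 2341:Tue 2342:Wed 2343:Thu 2344:Sat✓ 2345:Sun 2346:Mon 2347:Tue 2348:Thu 2349:Fri✓ 2350:Sat✓ 2351:Sun 2352:Tue 2353:Wed 2354:Thu 2355:Fri✓ 2356:Sun 2357:Mon 2358:Tue 2359:Wed 2360:Fri✓ 2361:Sat✓ 2362:Sun 2363:Mon 2364:Wed 2365:Thu 2366:Fri✓
Years with five Saturdays: 2338, 2339, 2344, 2349, 2350, 2355, 2360, 2361, 2366 → 9.

9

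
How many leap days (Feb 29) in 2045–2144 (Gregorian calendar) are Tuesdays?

Leap years in 2045–2144: 24 of them.
Feb 29 weekday advances by 5 (mod 7) from one leap year to the next four years later (or differs when a century non-leap intervenes).
Leap-day weekdays: 2048:Sat 2052:Thu 2056:Tue✓ 2060:Sun 2064:Fri 2068:Wed 2072:Mon 2076:Sat 2080:Thu 2084:Tue✓ 2088:Sun 2092:Fri 2096:Wed 2104:Fri 2108:Wed 2112:Mon 2116:Sat 2120:Thu 2124:Tue✓ 2128:Sun 2132:Fri 2136:Wed 2140:Mon 2144:Sat
Tuesday: 2056, 2084, 2124 → 3.

3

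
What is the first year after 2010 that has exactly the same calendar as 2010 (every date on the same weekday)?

Two years share a calendar iff Jan 1 falls on the same weekday and both are leap or both are common. 2010: Jan 1 is Friday, common year.
2011: Jan 1 Saturday, common
2012: Jan 1 Sunday, leap
2013: Jan 1 Tuesday, common
2014: Jan 1 Wednesday, common
2015: Jan 1 Thursday, common
2016: Jan 1 Friday, leap
2017: Jan 1 Sunday, common
2018: Jan 1 Monday, common
2019: Jan 1 Tuesday, common
2020: Jan 1 Wednesday, leap
2021: Jan 1 Friday, common
2021 matches on both conditions.

2021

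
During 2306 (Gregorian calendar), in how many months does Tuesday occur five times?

A month of length L has five Tuesdays iff its first Tuesday is on day ≤ L−28 (so day 1–3 in a 31-day month, 1–2 in a 30-day month, day 1 in a leap February).
Checking each month of 2306: Jan starts Mon (31d) ✓; Feb starts Thu (28d); Mar starts Thu (31d); Apr starts Sun (30d); May starts Tue (31d) ✓; Jun starts Fri (30d); Jul starts Sun (31d) ✓; Aug starts Wed (31d); Sep starts Sat (30d); Oct starts Mon (31d) ✓; Nov starts Thu (30d); Dec starts Sat (31d).
Five-Tuesday months: January, May, July, October → 4.

4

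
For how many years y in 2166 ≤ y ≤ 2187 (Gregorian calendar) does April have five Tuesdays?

April has 30 days; it has five Tuesdays when Tuesday falls among the first (month-length − 28) days — i.e. when April 1 is one of Tuesday/Monday.
April 1 by year: 2166:Tue✓ 2167:Wed 2168:Fri 2169:Sat 2170:Sun 2171:Mon✓ 2172:Wed 2173:Thu 2174:Fri 2175:Sat 2176:Mon✓ 2177:Tue✓ 2178:Wed 2179:Thu 2180:Sat 2181:Sun 2182:Mon✓ 2183:Tue✓ 2184:Thu 2185:Fri 2186:Sat 2187:Sun
Years with five Tuesdays: 2166, 2171, 2176, 2177, 2182, 2183 → 6.

6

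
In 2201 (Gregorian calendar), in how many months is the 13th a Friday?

Check the 13th of each month of 2201: Jan 13: Tue, Feb 13: Fri, Mar 13: Fri, Apr 13: Mon, May 13: Wed, Jun 13: Sat, Jul 13: Mon, Aug 13: Thu, Sep 13: Sun, Oct 13: Tue, Nov 13: Fri, Dec 13: Sun.
Friday occurs in February, March, November — 3 months.

3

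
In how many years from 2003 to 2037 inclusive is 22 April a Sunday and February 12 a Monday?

4

Check each year's weekday for 22 April and February 12:
  2003: Tue/Wed  2004: Thu/Thu  2005: Fri/Sat  2006: Sat/Sun  2007: Sun/Mon ✓  2008: Tue/Tue  2009: Wed/Thu  2010: Thu/Fri  2011: Fri/Sat  2012: Sun/Sun  2013: Mon/Tue  2014: Tue/Wed  2015: Wed/Thu  2016: Fri/Fri  …(7 more)…  2024: Mon/Mon  2025: Tue/Wed  2026: Wed/Thu  2027: Thu/Fri  2028: Sat/Sat  2029: Sun/Mon ✓  2030: Mon/Tue  2031: Tue/Wed  2032: Thu/Thu  2033: Fri/Sat  2034: Sat/Sun  2035: Sun/Mon ✓  2036: Tue/Tue  2037: Wed/Thu
Both conditions hold in: 2007, 2018, 2029, 2035 — 4.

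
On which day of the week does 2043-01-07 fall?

Wednesday

January 1, 2043 is a Thursday.
January 7 is day 7 of the year, i.e. 6 days after Jan 1.
6 mod 7 = 6, so advance 6 weekdays from Thursday: Wednesday.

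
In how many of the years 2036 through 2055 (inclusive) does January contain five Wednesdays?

8

January has 31 days; it has five Wednesdays when Wednesday falls among the first (month-length − 28) days — i.e. when January 1 is one of Wednesday/Tuesday/Monday.
January 1 by year: 2036:Tue✓ 2037:Thu 2038:Fri 2039:Sat 2040:Sun 2041:Tue✓ 2042:Wed✓ 2043:Thu 2044:Fri 2045:Sun 2046:Mon✓ 2047:Tue✓ 2048:Wed✓ 2049:Fri 2050:Sat 2051:Sun 2052:Mon✓ 2053:Wed✓ 2054:Thu 2055:Fri
Years with five Wednesdays: 2036, 2041, 2042, 2046, 2047, 2048, 2052, 2053 → 8.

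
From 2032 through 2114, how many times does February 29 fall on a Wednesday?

Leap years in 2032–2114: 20 of them.
Feb 29 weekday advances by 5 (mod 7) from one leap year to the next four years later (or differs when a century non-leap intervenes).
Leap-day weekdays: 2032:Sun 2036:Fri 2040:Wed✓ 2044:Mon 2048:Sat 2052:Thu 2056:Tue 2060:Sun 2064:Fri 2068:Wed✓ 2072:Mon 2076:Sat 2080:Thu 2084:Tue 2088:Sun 2092:Fri 2096:Wed✓ 2104:Fri 2108:Wed✓ 2112:Mon
Wednesday: 2040, 2068, 2096, 2108 → 4.

4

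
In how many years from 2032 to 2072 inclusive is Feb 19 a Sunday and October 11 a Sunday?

0

Check each year's weekday for Feb 19 and October 11:
  2032: Thu/Mon  2033: Sat/Tue  2034: Sun/Wed  2035: Mon/Thu  2036: Tue/Sat  2037: Thu/Sun  2038: Fri/Mon  2039: Sat/Tue  2040: Sun/Thu  2041: Tue/Fri  2042: Wed/Sat  2043: Thu/Sun  2044: Fri/Tue  2045: Sun/Wed  …(13 more)…  2059: Wed/Sat  2060: Thu/Mon  2061: Sat/Tue  2062: Sun/Wed  2063: Mon/Thu  2064: Tue/Sat  2065: Thu/Sun  2066: Fri/Mon  2067: Sat/Tue  2068: Sun/Thu  2069: Tue/Fri  2070: Wed/Sat  2071: Thu/Sun  2072: Fri/Tue
Both conditions hold in: no year — 0.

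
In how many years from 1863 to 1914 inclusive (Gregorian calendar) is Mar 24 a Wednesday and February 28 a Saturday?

1

Check each year's weekday for Mar 24 and February 28:
  1863: Tue/Sat  1864: Thu/Sun  1865: Fri/Tue  1866: Sat/Wed  1867: Sun/Thu  1868: Tue/Fri  1869: Wed/Sun  1870: Thu/Mon  1871: Fri/Tue  1872: Sun/Wed  1873: Mon/Fri  1874: Tue/Sat  1875: Wed/Sun  1876: Fri/Mon  …(24 more)…  1901: Sun/Thu  1902: Mon/Fri  1903: Tue/Sat  1904: Thu/Sun  1905: Fri/Tue  1906: Sat/Wed  1907: Sun/Thu  1908: Tue/Fri  1909: Wed/Sun  1910: Thu/Mon  1911: Fri/Tue  1912: Sun/Wed  1913: Mon/Fri  1914: Tue/Sat
Both conditions hold in: 1880 — 1.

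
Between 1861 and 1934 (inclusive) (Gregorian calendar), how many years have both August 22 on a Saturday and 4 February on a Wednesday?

Check each year's weekday for August 22 and 4 February:
  1861: Thu/Mon  1862: Fri/Tue  1863: Sat/Wed ✓  1864: Mon/Thu  1865: Tue/Sat  1866: Wed/Sun  1867: Thu/Mon  1868: Sat/Tue  1869: Sun/Thu  1870: Mon/Fri  1871: Tue/Sat  1872: Thu/Sun  1873: Fri/Tue  1874: Sat/Wed ✓  …(46 more)…  1921: Mon/Fri  1922: Tue/Sat  1923: Wed/Sun  1924: Fri/Mon  1925: Sat/Wed ✓  1926: Sun/Thu  1927: Mon/Fri  1928: Wed/Sat  1929: Thu/Mon  1930: Fri/Tue  1931: Sat/Wed ✓  1932: Mon/Thu  1933: Tue/Sat  1934: Wed/Sun
Both conditions hold in: 1863, 1874, 1885, 1891, 1903, 1914, 1925, 1931 — 8.

8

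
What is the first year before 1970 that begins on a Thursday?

1959

Jan 1 advances by 2 weekdays after a leap year and by 1 after a common year.
1970: Jan 1 is Thursday.
1969: Wednesday
1968: Monday (leap)
1967: Sunday
1966: Saturday
1965: Friday
1964: Wednesday (leap)
1963: Tuesday
1962: Monday
1961: Sunday
1960: Friday (leap)
1959: Thursday
1959 begins on a Thursday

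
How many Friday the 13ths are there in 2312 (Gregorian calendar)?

Check the 13th of each month of 2312: Jan 13: Sat, Feb 13: Tue, Mar 13: Wed, Apr 13: Sat, May 13: Mon, Jun 13: Thu, Jul 13: Sat, Aug 13: Tue, Sep 13: Fri, Oct 13: Sun, Nov 13: Wed, Dec 13: Fri.
Friday occurs in September, December — 2 months.

2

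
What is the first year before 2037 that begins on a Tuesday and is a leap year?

2036

Jan 1 advances by 2 weekdays after a leap year and by 1 after a common year.
2037: Jan 1 is Thursday.
2036: Tuesday (leap)
2036 begins on a Tuesday and is a leap year.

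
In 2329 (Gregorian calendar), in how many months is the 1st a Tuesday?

2

Check the 1st of each month of 2329: Jan 1: Tue, Feb 1: Fri, Mar 1: Fri, Apr 1: Mon, May 1: Wed, Jun 1: Sat, Jul 1: Mon, Aug 1: Thu, Sep 1: Sun, Oct 1: Tue, Nov 1: Fri, Dec 1: Sun.
Tuesday occurs in January, October — 2 months.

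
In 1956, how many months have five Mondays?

A month of length L has five Mondays iff its first Monday is on day ≤ L−28 (so day 1–3 in a 31-day month, 1–2 in a 30-day month, day 1 in a leap February).
Checking each month of 1956: Jan starts Sun (31d) ✓; Feb starts Wed (29d); Mar starts Thu (31d); Apr starts Sun (30d) ✓; May starts Tue (31d); Jun starts Fri (30d); Jul starts Sun (31d) ✓; Aug starts Wed (31d); Sep starts Sat (30d); Oct starts Mon (31d) ✓; Nov starts Thu (30d); Dec starts Sat (31d) ✓.
Five-Monday months: January, April, July, October, December → 5.

5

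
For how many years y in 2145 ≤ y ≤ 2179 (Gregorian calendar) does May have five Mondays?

16

May has 31 days; it has five Mondays when Monday falls among the first (month-length − 28) days — i.e. when May 1 is one of Monday/Sunday/Saturday.
May 1 by year: 2145:Sat✓ 2146:Sun✓ 2147:Mon✓ 2148:Wed 2149:Thu 2150:Fri 2151:Sat✓ 2152:Mon✓ 2153:Tue 2154:Wed 2155:Thu 2156:Sat✓ 2157:Sun✓ 2158:Mon✓ 2159:Tue …(5 more)… 2165:Wed 2166:Thu 2167:Fri 2168:Sun✓ 2169:Mon✓ 2170:Tue 2171:Wed 2172:Fri 2173:Sat✓ 2174:Sun✓ 2175:Mon✓ 2176:Wed 2177:Thu 2178:Fri 2179:Sat✓
Years with five Mondays: 2145, 2146, 2147, 2151, 2152, 2156, 2157, 2158, 2162, 2163, 2168, 2169, 2173, 2174, 2175, 2179 → 16.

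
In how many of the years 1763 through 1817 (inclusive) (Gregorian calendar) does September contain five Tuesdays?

September has 30 days; it has five Tuesdays when Tuesday falls among the first (month-length − 28) days — i.e. when September 1 is one of Tuesday/Monday.
September 1 by year: 1763:Thu 1764:Sat 1765:Sun 1766:Mon✓ 1767:Tue✓ 1768:Thu 1769:Fri 1770:Sat 1771:Sun 1772:Tue✓ 1773:Wed 1774:Thu 1775:Fri 1776:Sun 1777:Mon✓ …(25 more)… 1803:Thu 1804:Sat 1805:Sun 1806:Mon✓ 1807:Tue✓ 1808:Thu 1809:Fri 1810:Sat 1811:Sun 1812:Tue✓ 1813:Wed 1814:Thu 1815:Fri 1816:Sun 1817:Mon✓
Years with five Tuesdays: 1766, 1767, 1772, 1777, 1778, 1783, 1788, 1789, 1794, 1795, 1800, 1801, 1806, 1807, 1812, 1817 → 16.

16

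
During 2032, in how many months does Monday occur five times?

A month of length L has five Mondays iff its first Monday is on day ≤ L−28 (so day 1–3 in a 31-day month, 1–2 in a 30-day month, day 1 in a leap February).
Checking each month of 2032: Jan starts Thu (31d); Feb starts Sun (29d); Mar starts Mon (31d) ✓; Apr starts Thu (30d); May starts Sat (31d) ✓; Jun starts Tue (30d); Jul starts Thu (31d); Aug starts Sun (31d) ✓; Sep starts Wed (30d); Oct starts Fri (31d); Nov starts Mon (30d) ✓; Dec starts Wed (31d).
Five-Monday months: March, May, August, November → 4.

4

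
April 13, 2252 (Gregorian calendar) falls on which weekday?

January 1, 2252 is a Thursday.
April 13 is day 104 of the year, i.e. 103 days after Jan 1.
103 mod 7 = 5, so advance 5 weekdays from Thursday: Tuesday.

Tuesday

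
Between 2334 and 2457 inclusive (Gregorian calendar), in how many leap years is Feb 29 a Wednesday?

Leap years in 2334–2457: 31 of them.
Feb 29 weekday advances by 5 (mod 7) from one leap year to the next four years later (or differs when a century non-leap intervenes).
Leap-day weekdays: 2336:Sat 2340:Thu 2344:Tue 2348:Sun 2352:Fri 2356:Wed✓ 2360:Mon 2364:Sat 2368:Thu 2372:Tue 2376:Sun 2380:Fri 2384:Wed✓ …(5 more)… 2408:Fri 2412:Wed✓ 2416:Mon 2420:Sat 2424:Thu 2428:Tue 2432:Sun 2436:Fri 2440:Wed✓ 2444:Mon 2448:Sat 2452:Thu 2456:Tue
Wednesday: 2356, 2384, 2412, 2440 → 4.

4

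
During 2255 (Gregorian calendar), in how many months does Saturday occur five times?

4

A month of length L has five Saturdays iff its first Saturday is on day ≤ L−28 (so day 1–3 in a 31-day month, 1–2 in a 30-day month, day 1 in a leap February).
Checking each month of 2255: Jan starts Mon (31d); Feb starts Thu (28d); Mar starts Thu (31d) ✓; Apr starts Sun (30d); May starts Tue (31d); Jun starts Fri (30d) ✓; Jul starts Sun (31d); Aug starts Wed (31d); Sep starts Sat (30d) ✓; Oct starts Mon (31d); Nov starts Thu (30d); Dec starts Sat (31d) ✓.
Five-Saturday months: March, June, September, December → 4.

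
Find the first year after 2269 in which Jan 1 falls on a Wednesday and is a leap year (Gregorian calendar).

2296

Jan 1 advances by 2 weekdays after a leap year and by 1 after a common year.
2269: Jan 1 is Friday.
2270: Saturday
2271: Sunday
2272: Monday (leap)
2273: Wednesday
2274: Thursday
2275: Friday
2276: Saturday (leap)
2277: Monday
2278: Tuesday
2279: Wednesday
2280: Thursday (leap)
2281: Saturday
2282: Sunday
2283: Monday
2284: Tuesday (leap)
2285: Thursday
2286: Friday
2287: Saturday
2288: Sunday (leap)
2289: Tuesday
2290: Wednesday
2291: Thursday
2292: Friday (leap)
2293: Sunday
2294: Monday
2295: Tuesday
2296: Wednesday (leap)
2296 begins on a Wednesday and is a leap year.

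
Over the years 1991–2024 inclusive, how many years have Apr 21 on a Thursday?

5

Track Apr 21's weekday year by year (advancing +1, or +2 across a Feb 29):
  1991: Sun  1992: Tue (+2)  1993: Wed (+1)  1994: Thu (+1) ✓  1995: Fri (+1)
  1996: Sun (+2)  1997: Mon (+1)  1998: Tue (+1)  1999: Wed (+1)  2000: Fri (+2)
  2001: Sat (+1)  2002: Sun (+1)  2003: Mon (+1)  2004: Wed (+2)  … (6 more years) …
  2011: Thu (+1) ✓  2012: Sat (+2)  2013: Sun (+1)  2014: Mon (+1)  2015: Tue (+1)
  2016: Thu (+2) ✓  2017: Fri (+1)  2018: Sat (+1)  2019: Sun (+1)  2020: Tue (+2)
  2021: Wed (+1)  2022: Thu (+1) ✓  2023: Fri (+1)  2024: Sun (+2)
Thursday years: 1994, 2005, 2011, 2016, 2022 — 5 in total.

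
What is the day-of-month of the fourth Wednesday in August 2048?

26

August 1, 2048 is a Saturday, so the first Wednesday is the 5th.
The fourth Wednesday is 5 + 21 = 26.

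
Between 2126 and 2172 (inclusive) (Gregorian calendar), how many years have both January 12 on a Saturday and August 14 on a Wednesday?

6

Check each year's weekday for January 12 and August 14:
  2126: Sat/Wed ✓  2127: Sun/Thu  2128: Mon/Sat  2129: Wed/Sun  2130: Thu/Mon  2131: Fri/Tue  2132: Sat/Thu  2133: Mon/Fri  2134: Tue/Sat  2135: Wed/Sun  2136: Thu/Tue  2137: Sat/Wed ✓  2138: Sun/Thu  2139: Mon/Fri  …(19 more)…  2159: Fri/Tue  2160: Sat/Thu  2161: Mon/Fri  2162: Tue/Sat  2163: Wed/Sun  2164: Thu/Tue  2165: Sat/Wed ✓  2166: Sun/Thu  2167: Mon/Fri  2168: Tue/Sun  2169: Thu/Mon  2170: Fri/Tue  2171: Sat/Wed ✓  2172: Sun/Fri
Both conditions hold in: 2126, 2137, 2143, 2154, 2165, 2171 — 6.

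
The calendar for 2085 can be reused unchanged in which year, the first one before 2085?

2074

Two years share a calendar iff Jan 1 falls on the same weekday and both are leap or both are common. 2085: Jan 1 is Monday, common year.
2084: Jan 1 Saturday, leap
2083: Jan 1 Friday, common
2082: Jan 1 Thursday, common
2081: Jan 1 Wednesday, common
2080: Jan 1 Monday, leap
2079: Jan 1 Sunday, common
2078: Jan 1 Saturday, common
2077: Jan 1 Friday, common
2076: Jan 1 Wednesday, leap
2075: Jan 1 Tuesday, common
2074: Jan 1 Monday, common
2074 matches on both conditions.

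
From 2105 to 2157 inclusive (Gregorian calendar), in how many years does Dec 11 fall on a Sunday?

8

Track Dec 11's weekday year by year (advancing +1, or +2 across a Feb 29):
  2105: Fri  2106: Sat (+1)  2107: Sun (+1) ✓  2108: Tue (+2)  2109: Wed (+1)
  2110: Thu (+1)  2111: Fri (+1)  2112: Sun (+2) ✓  2113: Mon (+1)  2114: Tue (+1)
  2115: Wed (+1)  2116: Fri (+2)  2117: Sat (+1)  2118: Sun (+1) ✓  … (25 more years) …
  2144: Fri (+2)  2145: Sat (+1)  2146: Sun (+1) ✓  2147: Mon (+1)  2148: Wed (+2)
  2149: Thu (+1)  2150: Fri (+1)  2151: Sat (+1)  2152: Mon (+2)  2153: Tue (+1)
  2154: Wed (+1)  2155: Thu (+1)  2156: Sat (+2)  2157: Sun (+1) ✓
Sunday years: 2107, 2112, 2118, 2129, 2135, 2140, 2146, 2157 — 8 in total.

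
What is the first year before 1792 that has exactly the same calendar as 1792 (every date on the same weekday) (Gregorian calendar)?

1764

Two years share a calendar iff Jan 1 falls on the same weekday and both are leap or both are common. 1792: Jan 1 is Sunday, leap year.
1791: Jan 1 Saturday, common
1790: Jan 1 Friday, common
1789: Jan 1 Thursday, common
1788: Jan 1 Tuesday, leap
1787: Jan 1 Monday, common
1786: Jan 1 Sunday, common
1785: Jan 1 Saturday, common
1784: Jan 1 Thursday, leap
1783: Jan 1 Wednesday, common
1782: Jan 1 Tuesday, common
1781: Jan 1 Monday, common
1780: Jan 1 Saturday, leap
1779: Jan 1 Friday, common
1778: Jan 1 Thursday, common
1777: Jan 1 Wednesday, common
1776: Jan 1 Monday, leap
1775: Jan 1 Sunday, common
1774: Jan 1 Saturday, common
1773: Jan 1 Friday, common
1772: Jan 1 Wednesday, leap
1771: Jan 1 Tuesday, common
1770: Jan 1 Monday, common
1769: Jan 1 Sunday, common
1768: Jan 1 Friday, leap
1767: Jan 1 Thursday, common
1766: Jan 1 Wednesday, common
1765: Jan 1 Tuesday, common
1764: Jan 1 Sunday, leap
1764 matches on both conditions.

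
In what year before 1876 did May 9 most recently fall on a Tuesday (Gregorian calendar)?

1871

From one year to the next, a fixed date's weekday advances by 1, or by 2 when a Feb 29 lies between the two dates.
1876: May 9 is Tuesday.
1875: Sunday (−2)
1874: Saturday (−1)
1873: Friday (−1)
1872: Thursday (−1)
1871: Tuesday (−2)
May 9 falls on a Tuesday in 1871.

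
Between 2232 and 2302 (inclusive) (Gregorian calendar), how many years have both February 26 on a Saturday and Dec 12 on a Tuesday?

Check each year's weekday for February 26 and Dec 12:
  2232: Sun/Wed  2233: Tue/Thu  2234: Wed/Fri  2235: Thu/Sat  2236: Fri/Mon  2237: Sun/Tue  2238: Mon/Wed  2239: Tue/Thu  2240: Wed/Sat  2241: Fri/Sun  2242: Sat/Mon  2243: Sun/Tue  2244: Mon/Thu  2245: Wed/Fri  …(43 more)…  2289: Tue/Thu  2290: Wed/Fri  2291: Thu/Sat  2292: Fri/Mon  2293: Sun/Tue  2294: Mon/Wed  2295: Tue/Thu  2296: Wed/Sat  2297: Fri/Sun  2298: Sat/Mon  2299: Sun/Tue  2300: Mon/Wed  2301: Tue/Thu  2302: Wed/Fri
Both conditions hold in: 2248, 2276 — 2.

2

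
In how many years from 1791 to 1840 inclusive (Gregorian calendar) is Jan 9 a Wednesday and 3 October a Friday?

1

Check each year's weekday for Jan 9 and 3 October:
  1791: Sun/Mon  1792: Mon/Wed  1793: Wed/Thu  1794: Thu/Fri  1795: Fri/Sat  1796: Sat/Mon  1797: Mon/Tue  1798: Tue/Wed  1799: Wed/Thu  1800: Thu/Fri  1801: Fri/Sat  1802: Sat/Sun  1803: Sun/Mon  1804: Mon/Wed  …(22 more)…  1827: Tue/Wed  1828: Wed/Fri ✓  1829: Fri/Sat  1830: Sat/Sun  1831: Sun/Mon  1832: Mon/Wed  1833: Wed/Thu  1834: Thu/Fri  1835: Fri/Sat  1836: Sat/Mon  1837: Mon/Tue  1838: Tue/Wed  1839: Wed/Thu  1840: Thu/Sat
Both conditions hold in: 1828 — 1.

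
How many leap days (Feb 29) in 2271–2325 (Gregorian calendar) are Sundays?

Leap years in 2271–2325: 13 of them.
Feb 29 weekday advances by 5 (mod 7) from one leap year to the next four years later (or differs when a century non-leap intervenes).
Leap-day weekdays: 2272:Thu 2276:Tue 2280:Sun✓ 2284:Fri 2288:Wed 2292:Mon 2296:Sat 2304:Mon 2308:Sat 2312:Thu 2316:Tue 2320:Sun✓ 2324:Fri
Sunday: 2280, 2320 → 2.

2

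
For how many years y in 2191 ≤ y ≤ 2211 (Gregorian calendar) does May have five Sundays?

May has 31 days; it has five Sundays when Sunday falls among the first (month-length − 28) days — i.e. when May 1 is one of Sunday/Saturday/Friday.
May 1 by year: 2191:Sun✓ 2192:Tue 2193:Wed 2194:Thu 2195:Fri✓ 2196:Sun✓ 2197:Mon 2198:Tue 2199:Wed 2200:Thu 2201:Fri✓ 2202:Sat✓ 2203:Sun✓ 2204:Tue 2205:Wed 2206:Thu 2207:Fri✓ 2208:Sun✓ 2209:Mon 2210:Tue 2211:Wed
Years with five Sundays: 2191, 2195, 2196, 2201, 2202, 2203, 2207, 2208 → 8.

8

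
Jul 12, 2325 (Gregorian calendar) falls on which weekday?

Sunday

January 1, 2325 is a Thursday.
July 12 is day 193 of the year, i.e. 192 days after Jan 1.
192 mod 7 = 3, so advance 3 weekdays from Thursday: Sunday.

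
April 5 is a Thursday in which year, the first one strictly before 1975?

From one year to the next, a fixed date's weekday advances by 1, or by 2 when a Feb 29 lies between the two dates.
1975: April 5 is Saturday.
1974: Friday (−1)
1973: Thursday (−1)
April 5 falls on a Thursday in 1973.

1973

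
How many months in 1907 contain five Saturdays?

A month of length L has five Saturdays iff its first Saturday is on day ≤ L−28 (so day 1–3 in a 31-day month, 1–2 in a 30-day month, day 1 in a leap February).
Checking each month of 1907: Jan starts Tue (31d); Feb starts Fri (28d); Mar starts Fri (31d) ✓; Apr starts Mon (30d); May starts Wed (31d); Jun starts Sat (30d) ✓; Jul starts Mon (31d); Aug starts Thu (31d) ✓; Sep starts Sun (30d); Oct starts Tue (31d); Nov starts Fri (30d) ✓; Dec starts Sun (31d).
Five-Saturday months: March, June, August, November → 4.

4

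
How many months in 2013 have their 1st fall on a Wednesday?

Check the 1st of each month of 2013: Jan 1: Tue, Feb 1: Fri, Mar 1: Fri, Apr 1: Mon, May 1: Wed, Jun 1: Sat, Jul 1: Mon, Aug 1: Thu, Sep 1: Sun, Oct 1: Tue, Nov 1: Fri, Dec 1: Sun.
Wednesday occurs in May — 1 month.

1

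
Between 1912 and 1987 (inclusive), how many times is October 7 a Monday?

11

Track October 7's weekday year by year (advancing +1, or +2 across a Feb 29):
  1912: Mon ✓  1913: Tue (+1)  1914: Wed (+1)  1915: Thu (+1)  1916: Sat (+2)
  1917: Sun (+1)  1918: Mon (+1) ✓  1919: Tue (+1)  1920: Thu (+2)  1921: Fri (+1)
  1922: Sat (+1)  1923: Sun (+1)  1924: Tue (+2)  1925: Wed (+1)  … (48 more years) …
  1974: Mon (+1) ✓  1975: Tue (+1)  1976: Thu (+2)  1977: Fri (+1)  1978: Sat (+1)
  1979: Sun (+1)  1980: Tue (+2)  1981: Wed (+1)  1982: Thu (+1)  1983: Fri (+1)
  1984: Sun (+2)  1985: Mon (+1) ✓  1986: Tue (+1)  1987: Wed (+1)
Monday years: 1912, 1918, 1929, 1935, 1940, 1946, 1957, 1963, 1968, 1974, 1985 — 11 in total.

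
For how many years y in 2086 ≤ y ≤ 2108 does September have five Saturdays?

6

September has 30 days; it has five Saturdays when Saturday falls among the first (month-length − 28) days — i.e. when September 1 is one of Saturday/Friday.
September 1 by year: 2086:Sun 2087:Mon 2088:Wed 2089:Thu 2090:Fri✓ 2091:Sat✓ 2092:Mon 2093:Tue 2094:Wed 2095:Thu 2096:Sat✓ 2097:Sun 2098:Mon 2099:Tue 2100:Wed 2101:Thu 2102:Fri✓ 2103:Sat✓ 2104:Mon 2105:Tue 2106:Wed 2107:Thu 2108:Sat✓
Years with five Saturdays: 2090, 2091, 2096, 2102, 2103, 2108 → 6.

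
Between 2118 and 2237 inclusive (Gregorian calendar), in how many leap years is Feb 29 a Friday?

Leap years in 2118–2237: 29 of them.
Feb 29 weekday advances by 5 (mod 7) from one leap year to the next four years later (or differs when a century non-leap intervenes).
Leap-day weekdays: 2120:Thu 2124:Tue 2128:Sun 2132:Fri✓ 2136:Wed 2140:Mon 2144:Sat 2148:Thu 2152:Tue 2156:Sun 2160:Fri✓ 2164:Wed 2168:Mon …(3 more)… 2184:Sun 2188:Fri✓ 2192:Wed 2196:Mon 2204:Wed 2208:Mon 2212:Sat 2216:Thu 2220:Tue 2224:Sun 2228:Fri✓ 2232:Wed 2236:Mon
Friday: 2132, 2160, 2188, 2228 → 4.

4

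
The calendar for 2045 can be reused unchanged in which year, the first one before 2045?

2034

Two years share a calendar iff Jan 1 falls on the same weekday and both are leap or both are common. 2045: Jan 1 is Sunday, common year.
2044: Jan 1 Friday, leap
2043: Jan 1 Thursday, common
2042: Jan 1 Wednesday, common
2041: Jan 1 Tuesday, common
2040: Jan 1 Sunday, leap
2039: Jan 1 Saturday, common
2038: Jan 1 Friday, common
2037: Jan 1 Thursday, common
2036: Jan 1 Tuesday, leap
2035: Jan 1 Monday, common
2034: Jan 1 Sunday, common
2034 matches on both conditions.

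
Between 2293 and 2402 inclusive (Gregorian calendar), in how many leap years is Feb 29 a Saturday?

5

Leap years in 2293–2402: 26 of them.
Feb 29 weekday advances by 5 (mod 7) from one leap year to the next four years later (or differs when a century non-leap intervenes).
Leap-day weekdays: 2296:Sat✓ 2304:Mon 2308:Sat✓ 2312:Thu 2316:Tue 2320:Sun 2324:Fri 2328:Wed 2332:Mon 2336:Sat✓ 2340:Thu 2344:Tue 2348:Sun 2352:Fri 2356:Wed 2360:Mon 2364:Sat✓ 2368:Thu 2372:Tue 2376:Sun 2380:Fri 2384:Wed 2388:Mon 2392:Sat✓ 2396:Thu 2400:Tue
Saturday: 2296, 2308, 2336, 2364, 2392 → 5.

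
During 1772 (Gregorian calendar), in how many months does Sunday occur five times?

4

A month of length L has five Sundays iff its first Sunday is on day ≤ L−28 (so day 1–3 in a 31-day month, 1–2 in a 30-day month, day 1 in a leap February).
Checking each month of 1772: Jan starts Wed (31d); Feb starts Sat (29d); Mar starts Sun (31d) ✓; Apr starts Wed (30d); May starts Fri (31d) ✓; Jun starts Mon (30d); Jul starts Wed (31d); Aug starts Sat (31d) ✓; Sep starts Tue (30d); Oct starts Thu (31d); Nov starts Sun (30d) ✓; Dec starts Tue (31d).
Five-Sunday months: March, May, August, November → 4.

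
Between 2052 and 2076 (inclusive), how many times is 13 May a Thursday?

Track 13 May's weekday year by year (advancing +1, or +2 across a Feb 29):
  2052: Mon  2053: Tue (+1)  2054: Wed (+1)  2055: Thu (+1) ✓  2056: Sat (+2)
  2057: Sun (+1)  2058: Mon (+1)  2059: Tue (+1)  2060: Thu (+2) ✓  2061: Fri (+1)
  2062: Sat (+1)  2063: Sun (+1)  2064: Tue (+2)  2065: Wed (+1)  2066: Thu (+1) ✓
  2067: Fri (+1)  2068: Sun (+2)  2069: Mon (+1)  2070: Tue (+1)  2071: Wed (+1)
  2072: Fri (+2)  2073: Sat (+1)  2074: Sun (+1)  2075: Mon (+1)  2076: Wed (+2)
Thursday years: 2055, 2060, 2066 — 3 in total.

3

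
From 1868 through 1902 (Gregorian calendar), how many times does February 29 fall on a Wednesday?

1

Leap years in 1868–1902: 8 of them.
Feb 29 weekday advances by 5 (mod 7) from one leap year to the next four years later (or differs when a century non-leap intervenes).
Leap-day weekdays: 1868:Sat 1872:Thu 1876:Tue 1880:Sun 1884:Fri 1888:Wed✓ 1892:Mon 1896:Sat
Wednesday: 1888 → 1.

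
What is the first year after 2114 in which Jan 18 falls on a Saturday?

From one year to the next, a fixed date's weekday advances by 1, or by 2 when a Feb 29 lies between the two dates.
2114: January 18 is Thursday.
2115: Friday (+1)
2116: Saturday (+1)
Jan 18 falls on a Saturday in 2116.

2116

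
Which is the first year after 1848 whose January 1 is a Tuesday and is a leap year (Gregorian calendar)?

1856

Jan 1 advances by 2 weekdays after a leap year and by 1 after a common year.
1848: Jan 1 is Saturday (leap).
1849: Monday
1850: Tuesday
1851: Wednesday
1852: Thursday (leap)
1853: Saturday
1854: Sunday
1855: Monday
1856: Tuesday (leap)
1856 begins on a Tuesday and is a leap year.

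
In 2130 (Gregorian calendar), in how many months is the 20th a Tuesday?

1

Check the 20th of each month of 2130: Jan 20: Fri, Feb 20: Mon, Mar 20: Mon, Apr 20: Thu, May 20: Sat, Jun 20: Tue, Jul 20: Thu, Aug 20: Sun, Sep 20: Wed, Oct 20: Fri, Nov 20: Mon, Dec 20: Wed.
Tuesday occurs in June — 1 month.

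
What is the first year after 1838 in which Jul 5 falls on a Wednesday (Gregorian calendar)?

From one year to the next, a fixed date's weekday advances by 1, or by 2 when a Feb 29 lies between the two dates.
1838: July 5 is Thursday.
1839: Friday (+1)
1840: Sunday (+2)
1841: Monday (+1)
1842: Tuesday (+1)
1843: Wednesday (+1)
Jul 5 falls on a Wednesday in 1843.

1843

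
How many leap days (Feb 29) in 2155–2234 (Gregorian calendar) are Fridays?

Leap years in 2155–2234: 19 of them.
Feb 29 weekday advances by 5 (mod 7) from one leap year to the next four years later (or differs when a century non-leap intervenes).
Leap-day weekdays: 2156:Sun 2160:Fri✓ 2164:Wed 2168:Mon 2172:Sat 2176:Thu 2180:Tue 2184:Sun 2188:Fri✓ 2192:Wed 2196:Mon 2204:Wed 2208:Mon 2212:Sat 2216:Thu 2220:Tue 2224:Sun 2228:Fri✓ 2232:Wed
Friday: 2160, 2188, 2228 → 3.

3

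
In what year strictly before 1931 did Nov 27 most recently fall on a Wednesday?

1929

From one year to the next, a fixed date's weekday advances by 1, or by 2 when a Feb 29 lies between the two dates.
1931: November 27 is Friday.
1930: Thursday (−1)
1929: Wednesday (−1)
Nov 27 falls on a Wednesday in 1929.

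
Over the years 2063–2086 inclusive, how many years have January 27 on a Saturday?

4

Track January 27's weekday year by year (advancing +1, or +2 across a Feb 29):
  2063: Sat ✓  2064: Sun (+1)  2065: Tue (+2)  2066: Wed (+1)  2067: Thu (+1)
  2068: Fri (+1)  2069: Sun (+2)  2070: Mon (+1)  2071: Tue (+1)  2072: Wed (+1)
  2073: Fri (+2)  2074: Sat (+1) ✓  2075: Sun (+1)  2076: Mon (+1)  2077: Wed (+2)
  2078: Thu (+1)  2079: Fri (+1)  2080: Sat (+1) ✓  2081: Mon (+2)  2082: Tue (+1)
  2083: Wed (+1)  2084: Thu (+1)  2085: Sat (+2) ✓  2086: Sun (+1)
Saturday years: 2063, 2074, 2080, 2085 — 4 in total.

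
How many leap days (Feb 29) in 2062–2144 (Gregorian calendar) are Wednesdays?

4

Leap years in 2062–2144: 20 of them.
Feb 29 weekday advances by 5 (mod 7) from one leap year to the next four years later (or differs when a century non-leap intervenes).
Leap-day weekdays: 2064:Fri 2068:Wed✓ 2072:Mon 2076:Sat 2080:Thu 2084:Tue 2088:Sun 2092:Fri 2096:Wed✓ 2104:Fri 2108:Wed✓ 2112:Mon 2116:Sat 2120:Thu 2124:Tue 2128:Sun 2132:Fri 2136:Wed✓ 2140:Mon 2144:Sat
Wednesday: 2068, 2096, 2108, 2136 → 4.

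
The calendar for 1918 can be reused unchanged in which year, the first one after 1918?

Two years share a calendar iff Jan 1 falls on the same weekday and both are leap or both are common. 1918: Jan 1 is Tuesday, common year.
1919: Jan 1 Wednesday, common
1920: Jan 1 Thursday, leap
1921: Jan 1 Saturday, common
1922: Jan 1 Sunday, common
1923: Jan 1 Monday, common
1924: Jan 1 Tuesday, leap
1925: Jan 1 Thursday, common
1926: Jan 1 Friday, common
1927: Jan 1 Saturday, common
1928: Jan 1 Sunday, leap
1929: Jan 1 Tuesday, common
1929 matches on both conditions.

1929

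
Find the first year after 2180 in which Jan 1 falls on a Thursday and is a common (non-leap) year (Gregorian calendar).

2189

Jan 1 advances by 2 weekdays after a leap year and by 1 after a common year.
2180: Jan 1 is Saturday (leap).
2181: Monday
2182: Tuesday
2183: Wednesday
2184: Thursday (leap)
2185: Saturday
2186: Sunday
2187: Monday
2188: Tuesday (leap)
2189: Thursday
2189 begins on a Thursday and is a common year.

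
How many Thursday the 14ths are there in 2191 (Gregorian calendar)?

Check the 14th of each month of 2191: Jan 14: Fri, Feb 14: Mon, Mar 14: Mon, Apr 14: Thu, May 14: Sat, Jun 14: Tue, Jul 14: Thu, Aug 14: Sun, Sep 14: Wed, Oct 14: Fri, Nov 14: Mon, Dec 14: Wed.
Thursday occurs in April, July — 2 months.

2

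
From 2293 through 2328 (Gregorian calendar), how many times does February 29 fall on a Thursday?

1

Leap years in 2293–2328: 8 of them.
Feb 29 weekday advances by 5 (mod 7) from one leap year to the next four years later (or differs when a century non-leap intervenes).
Leap-day weekdays: 2296:Sat 2304:Mon 2308:Sat 2312:Thu✓ 2316:Tue 2320:Sun 2324:Fri 2328:Wed
Thursday: 2312 → 1.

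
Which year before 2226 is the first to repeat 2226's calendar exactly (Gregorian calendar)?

Two years share a calendar iff Jan 1 falls on the same weekday and both are leap or both are common. 2226: Jan 1 is Sunday, common year.
2225: Jan 1 Saturday, common
2224: Jan 1 Thursday, leap
2223: Jan 1 Wednesday, common
2222: Jan 1 Tuesday, common
2221: Jan 1 Monday, common
2220: Jan 1 Saturday, leap
2219: Jan 1 Friday, common
2218: Jan 1 Thursday, common
2217: Jan 1 Wednesday, common
2216: Jan 1 Monday, leap
2215: Jan 1 Sunday, common
2215 matches on both conditions.

2215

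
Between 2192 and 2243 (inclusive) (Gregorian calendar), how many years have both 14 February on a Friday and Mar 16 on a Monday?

2

Check each year's weekday for 14 February and Mar 16:
  2192: Tue/Fri  2193: Thu/Sat  2194: Fri/Sun  2195: Sat/Mon  2196: Sun/Wed  2197: Tue/Thu  2198: Wed/Fri  2199: Thu/Sat  2200: Fri/Sun  2201: Sat/Mon  2202: Sun/Tue  2203: Mon/Wed  2204: Tue/Fri  2205: Thu/Sat  …(24 more)…  2230: Sun/Tue  2231: Mon/Wed  2232: Tue/Fri  2233: Thu/Sat  2234: Fri/Sun  2235: Sat/Mon  2236: Sun/Wed  2237: Tue/Thu  2238: Wed/Fri  2239: Thu/Sat  2240: Fri/Mon ✓  2241: Sun/Tue  2242: Mon/Wed  2243: Tue/Thu
Both conditions hold in: 2212, 2240 — 2.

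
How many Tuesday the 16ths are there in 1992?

Check the 16th of each month of 1992: Jan 16: Thu, Feb 16: Sun, Mar 16: Mon, Apr 16: Thu, May 16: Sat, Jun 16: Tue, Jul 16: Thu, Aug 16: Sun, Sep 16: Wed, Oct 16: Fri, Nov 16: Mon, Dec 16: Wed.
Tuesday occurs in June — 1 month.

1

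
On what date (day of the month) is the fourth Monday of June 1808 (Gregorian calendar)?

June 1, 1808 is a Wednesday, so the first Monday is the 6th.
The fourth Monday is 6 + 21 = 27.

27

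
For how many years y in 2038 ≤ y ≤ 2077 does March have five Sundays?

March has 31 days; it has five Sundays when Sunday falls among the first (month-length − 28) days — i.e. when March 1 is one of Sunday/Saturday/Friday.
March 1 by year: 2038:Mon 2039:Tue 2040:Thu 2041:Fri✓ 2042:Sat✓ 2043:Sun✓ 2044:Tue 2045:Wed 2046:Thu 2047:Fri✓ 2048:Sun✓ 2049:Mon 2050:Tue 2051:Wed 2052:Fri✓ …(10 more)… 2063:Thu 2064:Sat✓ 2065:Sun✓ 2066:Mon 2067:Tue 2068:Thu 2069:Fri✓ 2070:Sat✓ 2071:Sun✓ 2072:Tue 2073:Wed 2074:Thu 2075:Fri✓ 2076:Sun✓ 2077:Mon
Years with five Sundays: 2041, 2042, 2043, 2047, 2048, 2052, 2053, 2054, 2058, 2059, 2064, 2065, 2069, 2070, 2071, 2075, 2076 → 17.

17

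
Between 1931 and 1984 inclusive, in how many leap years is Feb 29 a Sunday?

2

Leap years in 1931–1984: 14 of them.
Feb 29 weekday advances by 5 (mod 7) from one leap year to the next four years later (or differs when a century non-leap intervenes).
Leap-day weekdays: 1932:Mon 1936:Sat 1940:Thu 1944:Tue 1948:Sun✓ 1952:Fri 1956:Wed 1960:Mon 1964:Sat 1968:Thu 1972:Tue 1976:Sun✓ 1980:Fri 1984:Wed
Sunday: 1948, 1976 → 2.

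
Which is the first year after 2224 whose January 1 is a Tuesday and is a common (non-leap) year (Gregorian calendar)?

2233

Jan 1 advances by 2 weekdays after a leap year and by 1 after a common year.
2224: Jan 1 is Thursday (leap).
2225: Saturday
2226: Sunday
2227: Monday
2228: Tuesday (leap)
2229: Thursday
2230: Friday
2231: Saturday
2232: Sunday (leap)
2233: Tuesday
2233 begins on a Tuesday and is a common year.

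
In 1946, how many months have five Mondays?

A month of length L has five Mondays iff its first Monday is on day ≤ L−28 (so day 1–3 in a 31-day month, 1–2 in a 30-day month, day 1 in a leap February).
Checking each month of 1946: Jan starts Tue (31d); Feb starts Fri (28d); Mar starts Fri (31d); Apr starts Mon (30d) ✓; May starts Wed (31d); Jun starts Sat (30d); Jul starts Mon (31d) ✓; Aug starts Thu (31d); Sep starts Sun (30d) ✓; Oct starts Tue (31d); Nov starts Fri (30d); Dec starts Sun (31d) ✓.
Five-Monday months: April, July, September, December → 4.

4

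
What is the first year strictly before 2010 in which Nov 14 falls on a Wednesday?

2007

From one year to the next, a fixed date's weekday advances by 1, or by 2 when a Feb 29 lies between the two dates.
2010: November 14 is Sunday.
2009: Saturday (−1)
2008: Friday (−1)
2007: Wednesday (−2)
Nov 14 falls on a Wednesday in 2007.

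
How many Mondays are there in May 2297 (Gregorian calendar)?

5

May 2297 has 31 days and begins on Saturday.
The first Monday is May 3.
Mondays fall on 3, 10, 17, 24, 31 — that's 5.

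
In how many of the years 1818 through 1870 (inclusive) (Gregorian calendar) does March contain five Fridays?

March has 31 days; it has five Fridays when Friday falls among the first (month-length − 28) days — i.e. when March 1 is one of Friday/Thursday/Wednesday.
March 1 by year: 1818:Sun 1819:Mon 1820:Wed✓ 1821:Thu✓ 1822:Fri✓ 1823:Sat 1824:Mon 1825:Tue 1826:Wed✓ 1827:Thu✓ 1828:Sat 1829:Sun 1830:Mon 1831:Tue 1832:Thu✓ …(23 more)… 1856:Sat 1857:Sun 1858:Mon 1859:Tue 1860:Thu✓ 1861:Fri✓ 1862:Sat 1863:Sun 1864:Tue 1865:Wed✓ 1866:Thu✓ 1867:Fri✓ 1868:Sun 1869:Mon 1870:Tue
Years with five Fridays: 1820, 1821, 1822, 1826, 1827, 1832, 1833, 1837, 1838, 1839, 1843, 1844, 1848, 1849, 1850, 1854, 1855, 1860, 1861, 1865, 1866, 1867 → 22.

22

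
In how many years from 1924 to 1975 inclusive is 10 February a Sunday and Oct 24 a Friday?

2

Check each year's weekday for 10 February and Oct 24:
  1924: Sun/Fri ✓  1925: Tue/Sat  1926: Wed/Sun  1927: Thu/Mon  1928: Fri/Wed  1929: Sun/Thu  1930: Mon/Fri  1931: Tue/Sat  1932: Wed/Mon  1933: Fri/Tue  1934: Sat/Wed  1935: Sun/Thu  1936: Mon/Sat  1937: Wed/Sun  …(24 more)…  1962: Sat/Wed  1963: Sun/Thu  1964: Mon/Sat  1965: Wed/Sun  1966: Thu/Mon  1967: Fri/Tue  1968: Sat/Thu  1969: Mon/Fri  1970: Tue/Sat  1971: Wed/Sun  1972: Thu/Tue  1973: Sat/Wed  1974: Sun/Thu  1975: Mon/Fri
Both conditions hold in: 1924, 1952 — 2.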